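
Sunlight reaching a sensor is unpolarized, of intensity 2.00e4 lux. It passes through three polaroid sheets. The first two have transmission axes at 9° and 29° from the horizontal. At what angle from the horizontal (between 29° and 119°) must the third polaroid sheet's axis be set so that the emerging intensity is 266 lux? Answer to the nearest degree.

θ ≈ 109°

Unpolarized light through the first polarizer → I₁ = ½ I₀, now polarized at 9°.
I₂ = I₁ cos²(29° − 9°) = 0.5 I₀ · cos²(20°) = 0.4415 I₀.
Target fraction: 266 / 2.00e4 lux = 0.0133 of I₀.
Need I₃/I₀ = 0.0133, so cos²(θ − 29°) = 0.0133 / 0.4415 = 0.03012.
θ − 29° = arccos(√0.03012) = 80.0°, giving θ ≈ 29 + 80.0 = 109.0°.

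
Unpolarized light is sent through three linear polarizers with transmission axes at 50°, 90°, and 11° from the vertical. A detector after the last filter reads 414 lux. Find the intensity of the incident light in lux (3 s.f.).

Unpolarized light through the first polarizer → I₁ = ½ I₀, now polarized at 50°.
I₂ = I₁ cos²(90° − 50°) = 0.5 I₀ · cos²(40°) = 0.2934 I₀.
I₃ = I₂ cos²(11° − 90°) = 0.2934 I₀ · cos²(79°) = 0.01068 I₀.
So 414 lux = 0.01068 I₀, giving I₀ = 414/0.01068 = 3.875e+04 lux.

I₀ ≈ 3.88e4 lux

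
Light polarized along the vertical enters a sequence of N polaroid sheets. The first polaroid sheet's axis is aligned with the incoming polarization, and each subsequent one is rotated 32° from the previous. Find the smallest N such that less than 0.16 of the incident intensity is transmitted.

N = 7

First polarizer is aligned with the polarization: full transmission.
Each further stage multiplies by cos²(32°) = 0.7192.
After N polarizers: T = 0.7192^(N−1). Require T < 0.16 ⇒ N−1 > ln(0.16)/ln(0.7192) = 5.56, so N−1 ≥ 6 and N = 7.
Check: N=7 gives T = 0.1384 < 0.16; N=6 gives T = 0.1924.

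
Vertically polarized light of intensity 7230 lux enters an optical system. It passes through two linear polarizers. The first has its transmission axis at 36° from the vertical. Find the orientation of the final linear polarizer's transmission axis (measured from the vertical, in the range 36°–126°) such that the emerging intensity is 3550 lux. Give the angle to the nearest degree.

θ ≈ 66°

I₁ = I₀ cos²(36° − 0°) = I₀ cos²(36°) = 0.6545 I₀.
Target fraction: 3550 / 7230 lux = 0.491 of I₀.
Need I₂/I₀ = 0.491, so cos²(θ − 36°) = 0.491 / 0.6545 = 0.7502.
θ − 36° = arccos(√0.7502) = 30.0°, giving θ ≈ 36 + 30.0 = 66.0°.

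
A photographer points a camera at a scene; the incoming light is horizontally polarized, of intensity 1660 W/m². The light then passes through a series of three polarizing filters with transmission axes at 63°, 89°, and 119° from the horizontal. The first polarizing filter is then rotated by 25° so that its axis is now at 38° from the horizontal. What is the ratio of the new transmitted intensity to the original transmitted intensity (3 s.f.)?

I_new/I_old ≈ 1.48

Before rotation:
By Malus's law, I₁ = I₀ cos²(63° − 0°) = I₀ cos²(63°) = 0.2061 I₀.
I₂ = I₁ cos²(89° − 63°) = 0.2061 I₀ · cos²(26°) = 0.1665 I₀.
I₃ = I₂ cos²(119° − 89°) = 0.1665 I₀ · cos²(30°) = 0.1249 I₀.
After rotation:
I₁ = I₀ cos²(38° − 0°) = I₀ cos²(38°) = 0.621 I₀.
I₂ = I₁ cos²(89° − 38°) = 0.621 I₀ · cos²(51°) = 0.2459 I₀.
I₃ = I₂ cos²(119° − 89°) = 0.2459 I₀ · cos²(30°) = 0.1844 I₀.
Ratio = 0.1844 / 0.1249 = 1.477.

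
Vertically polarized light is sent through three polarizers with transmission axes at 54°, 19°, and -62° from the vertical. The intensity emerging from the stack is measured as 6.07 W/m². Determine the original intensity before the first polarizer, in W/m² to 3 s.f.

I₀ ≈ 1070 W/m²

I₁ = I₀ cos²(54° − 0°) = I₀ cos²(54°) = 0.3455 I₀.
I₂ = I₁ cos²(19° − 54°) = 0.3455 I₀ · cos²(35°) = 0.2318 I₀.
I₃ = I₂ cos²(-62° − 19°) = 0.2318 I₀ · cos²(81°) = 0.005673 I₀.
So 6.07 W/m² = 0.005673 I₀, giving I₀ = 6.07/0.005673 = 1070 W/m².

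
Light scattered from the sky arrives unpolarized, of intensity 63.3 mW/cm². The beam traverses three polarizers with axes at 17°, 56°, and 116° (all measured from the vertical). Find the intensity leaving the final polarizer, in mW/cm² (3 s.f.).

Unpolarized light through the first polarizer → I₁ = 63.3 mW/cm²/2 = 31.65 mW/cm², polarized at 17°.
I₂ = I₁ · cos²(39°) = 31.65 · 0.604 = 19.12 mW/cm².
I₃ = I₂ · cos²(60°) = 19.12 · 0.25 = 4.779 mW/cm².

I ≈ 4.78 mW/cm²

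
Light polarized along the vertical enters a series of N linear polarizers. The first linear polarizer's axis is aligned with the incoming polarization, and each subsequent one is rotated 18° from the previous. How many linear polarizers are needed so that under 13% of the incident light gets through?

First polarizer is aligned with the polarization: full transmission.
Each further stage multiplies by cos²(18°) = 0.9045.
After N polarizers: T = 0.9045^(N−1). Require T < 0.13 ⇒ N−1 > ln(0.13)/ln(0.9045) = 20.33, so N−1 ≥ 21 and N = 22.
Check: N=22 gives T = 0.1215 < 0.13; N=21 gives T = 0.1344.

N = 22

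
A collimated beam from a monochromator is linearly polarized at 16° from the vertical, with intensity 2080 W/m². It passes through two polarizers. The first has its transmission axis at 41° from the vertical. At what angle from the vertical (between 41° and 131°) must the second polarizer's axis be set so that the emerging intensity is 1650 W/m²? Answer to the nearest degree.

By Malus's law, I₁ = I₀ cos²(41° − 16°) = I₀ cos²(25°) = 0.8214 I₀.
Target fraction: 1650 / 2080 W/m² = 0.7933 of I₀.
Need I₂/I₀ = 0.7933, so cos²(θ − 41°) = 0.7933 / 0.8214 = 0.9658.
θ − 41° = arccos(√0.9658) = 10.7°, giving θ ≈ 41 + 10.7 = 51.7°.

θ ≈ 52°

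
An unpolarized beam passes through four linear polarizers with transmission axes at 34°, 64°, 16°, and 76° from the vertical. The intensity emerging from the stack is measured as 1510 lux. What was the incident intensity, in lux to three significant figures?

I₀ ≈ 3.60e4 lux

Unpolarized light through the first polarizer → I₁ = ½ I₀, now polarized at 34°.
I₂ = I₁ cos²(64° − 34°) = 0.5 I₀ · cos²(30°) = 0.375 I₀.
I₃ = I₂ cos²(16° − 64°) = 0.375 I₀ · cos²(48°) = 0.1679 I₀.
I₄ = I₃ cos²(76° − 16°) = 0.1679 I₀ · cos²(60°) = 0.04198 I₀.
So 1510 lux = 0.04198 I₀, giving I₀ = 1510/0.04198 = 3.597e+04 lux.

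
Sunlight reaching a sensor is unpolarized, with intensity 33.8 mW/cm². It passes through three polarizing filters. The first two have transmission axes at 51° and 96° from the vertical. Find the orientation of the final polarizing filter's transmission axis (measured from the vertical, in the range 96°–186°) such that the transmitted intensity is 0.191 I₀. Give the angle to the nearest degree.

θ ≈ 125°

Unpolarized light through the first polarizer → I₁ = ½ I₀, now polarized at 51°.
I₂ = I₁ cos²(96° − 51°) = 0.5 I₀ · cos²(45°) = 0.25 I₀.
Need I₃/I₀ = 0.191, so cos²(θ − 96°) = 0.191 / 0.25 = 0.764.
θ − 96° = arccos(√0.764) = 29.1°, giving θ ≈ 96 + 29.1 = 125.1°.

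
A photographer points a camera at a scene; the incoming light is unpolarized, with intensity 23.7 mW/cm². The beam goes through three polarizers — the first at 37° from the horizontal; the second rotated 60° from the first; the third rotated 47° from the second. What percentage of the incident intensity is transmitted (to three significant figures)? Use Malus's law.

≈ 5.81%

Unpolarized light through the first polarizer → I₁ = 23.7 mW/cm²/2 = 11.85 mW/cm², polarized at 37°.
I₂ = I₁ · cos²(60°) = 11.85 · 0.25 = 2.963 mW/cm².
I₃ = I₂ · cos²(47°) = 2.963 · 0.4651 = 1.378 mW/cm².
That is 5.814% of the incident intensity.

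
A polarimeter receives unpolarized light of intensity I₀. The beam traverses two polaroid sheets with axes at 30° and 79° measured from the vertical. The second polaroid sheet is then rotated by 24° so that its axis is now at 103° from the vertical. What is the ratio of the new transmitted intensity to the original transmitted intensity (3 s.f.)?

I_new/I_old ≈ 0.199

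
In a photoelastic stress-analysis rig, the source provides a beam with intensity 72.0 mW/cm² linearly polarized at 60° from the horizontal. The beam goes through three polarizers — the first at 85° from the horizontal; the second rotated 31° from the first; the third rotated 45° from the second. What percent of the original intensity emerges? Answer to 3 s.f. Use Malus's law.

By Malus's law, I₁ = 72.0 mW/cm² · cos²(25°) = 59.14 mW/cm².
I₂ = I₁ · cos²(31°) = 59.14 · 0.7347 = 43.45 mW/cm².
I₃ = I₂ · cos²(45°) = 43.45 · 0.5 = 21.73 mW/cm².
That is 30.18% of the incident intensity.

≈ 30.2%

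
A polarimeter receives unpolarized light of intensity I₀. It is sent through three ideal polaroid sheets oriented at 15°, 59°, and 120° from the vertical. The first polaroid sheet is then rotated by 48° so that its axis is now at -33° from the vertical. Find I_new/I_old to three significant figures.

Before rotation:
Unpolarized light through the first polarizer → I₁ = ½ I₀, now polarized at 15°.
I₂ = I₁ cos²(59° − 15°) = 0.5 I₀ · cos²(44°) = 0.2587 I₀.
I₃ = I₂ cos²(120° − 59°) = 0.2587 I₀ · cos²(61°) = 0.06081 I₀.
After rotation:
Unpolarized light through the first polarizer → I₁ = ½ I₀, now polarized at -33°.
Angle between axes 1 and 2: 88°. I₂ = 0.5 I₀ · cos²(88°) = 0.000609 I₀.
I₃ = I₂ cos²(120° − 59°) = 0.000609 I₀ · cos²(61°) = 0.0001431 I₀.
Ratio = 0.0001431 / 0.06081 = 0.002354.

I_new/I_old ≈ 0.00235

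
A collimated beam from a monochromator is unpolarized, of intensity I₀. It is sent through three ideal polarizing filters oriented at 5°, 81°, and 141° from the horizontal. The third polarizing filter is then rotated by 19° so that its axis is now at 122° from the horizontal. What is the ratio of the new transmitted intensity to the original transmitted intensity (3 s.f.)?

Before rotation:
Unpolarized light through the first polarizer → I₁ = ½ I₀, now polarized at 5°.
I₂ = I₁ cos²(81° − 5°) = 0.5 I₀ · cos²(76°) = 0.02926 I₀.
I₃ = I₂ cos²(141° − 81°) = 0.02926 I₀ · cos²(60°) = 0.007316 I₀.
After rotation:
Unpolarized light through the first polarizer → I₁ = ½ I₀, now polarized at 5°.
I₂ = I₁ cos²(81° − 5°) = 0.5 I₀ · cos²(76°) = 0.02926 I₀.
I₃ = I₂ cos²(122° − 81°) = 0.02926 I₀ · cos²(41°) = 0.01667 I₀.
Ratio = 0.01667 / 0.007316 = 2.278.

I_new/I_old ≈ 2.28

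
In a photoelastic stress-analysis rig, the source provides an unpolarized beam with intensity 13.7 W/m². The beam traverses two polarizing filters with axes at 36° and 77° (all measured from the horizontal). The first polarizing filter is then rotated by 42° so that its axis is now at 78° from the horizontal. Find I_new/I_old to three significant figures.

Before rotation:
Unpolarized light through the first polarizer → I₁ = ½ I₀, now polarized at 36°.
I₂ = I₁ cos²(77° − 36°) = 0.5 I₀ · cos²(41°) = 0.2848 I₀.
After rotation:
Unpolarized light through the first polarizer → I₁ = ½ I₀, now polarized at 78°.
I₂ = I₁ cos²(77° − 78°) = 0.5 I₀ · cos²(1°) = 0.4998 I₀.
Ratio = 0.4998 / 0.2848 = 1.755.

I_new/I_old ≈ 1.76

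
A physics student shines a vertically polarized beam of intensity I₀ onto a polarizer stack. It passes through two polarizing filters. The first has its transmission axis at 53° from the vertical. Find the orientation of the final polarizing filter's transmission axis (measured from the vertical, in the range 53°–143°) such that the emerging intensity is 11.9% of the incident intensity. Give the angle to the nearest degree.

I₁ = I₀ cos²(53° − 0°) = I₀ cos²(53°) = 0.3622 I₀.
Need I₂/I₀ = 0.119, so cos²(θ − 53°) = 0.119 / 0.3622 = 0.3286.
θ − 53° = arccos(√0.3286) = 55.0°, giving θ ≈ 53 + 55.0 = 108.0°.

θ ≈ 108°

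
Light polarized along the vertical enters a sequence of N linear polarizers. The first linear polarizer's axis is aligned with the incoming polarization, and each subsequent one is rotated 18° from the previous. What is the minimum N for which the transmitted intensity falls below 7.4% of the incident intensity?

N = 27

First polarizer is aligned with the polarization: full transmission.
Each further stage multiplies by cos²(18°) = 0.9045.
After N polarizers: T = 0.9045^(N−1). Require T < 0.074 ⇒ N−1 > ln(0.074)/ln(0.9045) = 25.94, so N−1 ≥ 26 and N = 27.
Check: N=27 gives T = 0.07357 < 0.074; N=26 gives T = 0.08134.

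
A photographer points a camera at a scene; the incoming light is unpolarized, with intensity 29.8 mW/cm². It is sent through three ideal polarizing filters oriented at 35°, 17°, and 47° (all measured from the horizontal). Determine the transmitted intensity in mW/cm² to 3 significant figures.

I ≈ 10.1 mW/cm²

Unpolarized light through the first polarizer → I₁ = 29.8 mW/cm²/2 = 14.9 mW/cm², polarized at 35°.
I₂ = I₁ · cos²(18°) = 14.9 · 0.9045 = 13.48 mW/cm².
I₃ = I₂ · cos²(30°) = 13.48 · 0.75 = 10.11 mW/cm².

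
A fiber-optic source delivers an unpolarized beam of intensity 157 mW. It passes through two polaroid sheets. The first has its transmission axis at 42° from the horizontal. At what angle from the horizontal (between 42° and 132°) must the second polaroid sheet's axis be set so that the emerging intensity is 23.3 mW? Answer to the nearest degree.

θ ≈ 99°

Unpolarized light through the first polarizer → I₁ = ½ I₀, now polarized at 42°.
Target fraction: 23.3 / 157 mW = 0.1484 of I₀.
Need I₂/I₀ = 0.1484, so cos²(θ − 42°) = 0.1484 / 0.5 = 0.2968.
θ − 42° = arccos(√0.2968) = 57.0°, giving θ ≈ 42 + 57.0 = 99.0°.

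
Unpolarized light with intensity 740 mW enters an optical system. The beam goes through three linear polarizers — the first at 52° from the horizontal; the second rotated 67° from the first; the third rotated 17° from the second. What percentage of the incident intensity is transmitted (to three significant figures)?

Unpolarized light through the first polarizer → I₁ = 740 mW/2 = 370 mW, polarized at 52°.
I₂ = I₁ · cos²(67°) = 370 · 0.1527 = 56.49 mW.
I₃ = I₂ · cos²(17°) = 56.49 · 0.9145 = 51.66 mW.
That is 6.981% of the incident intensity.

≈ 6.98%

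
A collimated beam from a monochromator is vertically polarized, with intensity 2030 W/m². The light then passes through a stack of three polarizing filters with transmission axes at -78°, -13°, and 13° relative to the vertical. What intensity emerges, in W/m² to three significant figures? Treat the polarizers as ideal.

I ≈ 12.7 W/m²

I₁ = 2030 W/m² · cos²(78°) = 87.75 W/m².
I₂ = I₁ · cos²(65°) = 87.75 · 0.1786 = 15.67 W/m².
I₃ = I₂ · cos²(26°) = 15.67 · 0.8078 = 12.66 W/m².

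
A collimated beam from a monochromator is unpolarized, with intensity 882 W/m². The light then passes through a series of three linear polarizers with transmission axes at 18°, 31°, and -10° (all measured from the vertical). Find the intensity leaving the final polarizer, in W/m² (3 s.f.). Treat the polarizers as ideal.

I ≈ 238 W/m²

Unpolarized light through the first polarizer → I₁ = 882 W/m²/2 = 441 W/m², polarized at 18°.
I₂ = I₁ · cos²(13°) = 441 · 0.9494 = 418.7 W/m².
I₃ = I₂ · cos²(41°) = 418.7 · 0.5696 = 238.5 W/m².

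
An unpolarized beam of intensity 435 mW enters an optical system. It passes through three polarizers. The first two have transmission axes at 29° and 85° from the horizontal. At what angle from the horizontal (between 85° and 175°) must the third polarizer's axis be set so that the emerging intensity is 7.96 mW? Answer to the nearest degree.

θ ≈ 155°

Unpolarized light through the first polarizer → I₁ = ½ I₀, now polarized at 29°.
I₂ = I₁ cos²(85° − 29°) = 0.5 I₀ · cos²(56°) = 0.1563 I₀.
Target fraction: 7.96 / 435 mW = 0.0183 of I₀.
Need I₃/I₀ = 0.0183, so cos²(θ − 85°) = 0.0183 / 0.1563 = 0.117.
θ − 85° = arccos(√0.117) = 70.0°, giving θ ≈ 85 + 70.0 = 155.0°.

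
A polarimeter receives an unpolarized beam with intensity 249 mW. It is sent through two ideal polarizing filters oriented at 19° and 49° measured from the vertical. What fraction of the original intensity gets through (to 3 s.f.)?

Unpolarized light through the first polarizer → I₁ = 249 mW/2 = 124.5 mW, polarized at 19°.
I₂ = I₁ · cos²(30°) = 124.5 · 0.75 = 93.38 mW.
Transmitted fraction = 0.375.

I/I₀ ≈ 0.375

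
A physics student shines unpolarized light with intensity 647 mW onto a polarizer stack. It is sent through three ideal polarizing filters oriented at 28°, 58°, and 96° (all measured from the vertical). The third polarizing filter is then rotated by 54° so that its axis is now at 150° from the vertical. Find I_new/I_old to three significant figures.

I_new/I_old ≈ 0.00196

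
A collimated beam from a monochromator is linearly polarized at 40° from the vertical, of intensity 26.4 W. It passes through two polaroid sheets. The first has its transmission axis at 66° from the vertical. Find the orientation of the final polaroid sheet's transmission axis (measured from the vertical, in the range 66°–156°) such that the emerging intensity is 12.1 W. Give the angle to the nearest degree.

θ ≈ 107°

By Malus's law, I₁ = I₀ cos²(66° − 40°) = I₀ cos²(26°) = 0.8078 I₀.
Target fraction: 12.1 / 26.4 W = 0.4583 of I₀.
Need I₂/I₀ = 0.4583, so cos²(θ − 66°) = 0.4583 / 0.8078 = 0.5674.
θ − 66° = arccos(√0.5674) = 41.1°, giving θ ≈ 66 + 41.1 = 107.1°.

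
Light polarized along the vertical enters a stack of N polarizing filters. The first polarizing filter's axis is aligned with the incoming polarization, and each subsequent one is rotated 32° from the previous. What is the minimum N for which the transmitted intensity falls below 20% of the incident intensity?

First polarizer is aligned with the polarization: full transmission.
Each further stage multiplies by cos²(32°) = 0.7192.
After N polarizers: T = 0.7192^(N−1). Require T < 0.20 ⇒ N−1 > ln(0.20)/ln(0.7192) = 4.88, so N−1 ≥ 5 and N = 6.
Check: N=6 gives T = 0.1924 < 0.20; N=5 gives T = 0.2675.

N = 6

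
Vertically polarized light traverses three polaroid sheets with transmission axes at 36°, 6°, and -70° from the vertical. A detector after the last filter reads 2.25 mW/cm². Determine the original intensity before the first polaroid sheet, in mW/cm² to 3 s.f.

I₀ ≈ 78.3 mW/cm²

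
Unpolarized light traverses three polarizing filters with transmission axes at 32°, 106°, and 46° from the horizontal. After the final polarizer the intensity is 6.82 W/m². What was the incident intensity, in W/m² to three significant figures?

I₀ ≈ 718 W/m²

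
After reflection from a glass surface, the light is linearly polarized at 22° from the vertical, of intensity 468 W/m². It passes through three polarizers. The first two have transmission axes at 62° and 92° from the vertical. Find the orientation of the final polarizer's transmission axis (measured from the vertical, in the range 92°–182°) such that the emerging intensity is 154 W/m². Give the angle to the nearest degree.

By Malus's law, I₁ = I₀ cos²(62° − 22°) = I₀ cos²(40°) = 0.5868 I₀.
I₂ = I₁ cos²(92° − 62°) = 0.5868 I₀ · cos²(30°) = 0.4401 I₀.
Target fraction: 154 / 468 W/m² = 0.3291 of I₀.
Need I₃/I₀ = 0.3291, so cos²(θ − 92°) = 0.3291 / 0.4401 = 0.7477.
θ − 92° = arccos(√0.7477) = 30.2°, giving θ ≈ 92 + 30.2 = 122.2°.

θ ≈ 122°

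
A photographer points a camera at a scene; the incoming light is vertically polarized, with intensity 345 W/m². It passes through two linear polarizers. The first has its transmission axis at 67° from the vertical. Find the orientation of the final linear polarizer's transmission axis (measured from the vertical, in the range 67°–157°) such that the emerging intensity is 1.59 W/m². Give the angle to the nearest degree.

I₁ = I₀ cos²(67° − 0°) = I₀ cos²(67°) = 0.1527 I₀.
Target fraction: 1.59 / 345 W/m² = 0.004609 of I₀.
Need I₂/I₀ = 0.004609, so cos²(θ − 67°) = 0.004609 / 0.1527 = 0.03019.
θ − 67° = arccos(√0.03019) = 80.0°, giving θ ≈ 67 + 80.0 = 147.0°.

θ ≈ 147°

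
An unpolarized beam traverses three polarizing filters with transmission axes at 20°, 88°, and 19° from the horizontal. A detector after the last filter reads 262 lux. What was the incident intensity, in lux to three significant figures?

Unpolarized light through the first polarizer → I₁ = ½ I₀, now polarized at 20°.
I₂ = I₁ cos²(88° − 20°) = 0.5 I₀ · cos²(68°) = 0.07017 I₀.
I₃ = I₂ cos²(19° − 88°) = 0.07017 I₀ · cos²(69°) = 0.009011 I₀.
So 262 lux = 0.009011 I₀, giving I₀ = 262/0.009011 = 2.908e+04 lux.

I₀ ≈ 2.91e4 lux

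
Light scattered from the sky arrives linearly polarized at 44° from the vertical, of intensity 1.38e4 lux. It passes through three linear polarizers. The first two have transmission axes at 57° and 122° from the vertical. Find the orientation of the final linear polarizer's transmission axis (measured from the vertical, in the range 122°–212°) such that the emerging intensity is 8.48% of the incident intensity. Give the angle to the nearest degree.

By Malus's law, I₁ = I₀ cos²(57° − 44°) = I₀ cos²(13°) = 0.9494 I₀.
I₂ = I₁ cos²(122° − 57°) = 0.9494 I₀ · cos²(65°) = 0.1696 I₀.
Need I₃/I₀ = 0.0848, so cos²(θ − 122°) = 0.0848 / 0.1696 = 0.5001.
θ − 122° = arccos(√0.5001) = 45.0°, giving θ ≈ 122 + 45.0 = 167.0°.

θ ≈ 167°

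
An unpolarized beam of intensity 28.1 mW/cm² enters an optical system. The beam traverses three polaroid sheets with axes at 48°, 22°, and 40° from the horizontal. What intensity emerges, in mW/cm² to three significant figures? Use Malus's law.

I ≈ 10.3 mW/cm²

Unpolarized light through the first polarizer → I₁ = 28.1 mW/cm²/2 = 14.05 mW/cm², polarized at 48°.
I₂ = I₁ · cos²(26°) = 14.05 · 0.8078 = 11.35 mW/cm².
I₃ = I₂ · cos²(18°) = 11.35 · 0.9045 = 10.27 mW/cm².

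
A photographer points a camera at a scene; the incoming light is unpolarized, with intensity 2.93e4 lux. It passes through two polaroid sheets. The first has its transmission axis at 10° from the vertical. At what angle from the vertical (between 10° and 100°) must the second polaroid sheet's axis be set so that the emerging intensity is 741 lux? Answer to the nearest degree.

θ ≈ 87°

Unpolarized light through the first polarizer → I₁ = ½ I₀, now polarized at 10°.
Target fraction: 741 / 2.93e4 lux = 0.02529 of I₀.
Need I₂/I₀ = 0.02529, so cos²(θ − 10°) = 0.02529 / 0.5 = 0.05058.
θ − 10° = arccos(√0.05058) = 77.0°, giving θ ≈ 10 + 77.0 = 87.0°.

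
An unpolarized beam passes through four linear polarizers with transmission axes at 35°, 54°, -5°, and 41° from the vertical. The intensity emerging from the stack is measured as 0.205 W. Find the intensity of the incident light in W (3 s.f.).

I₀ ≈ 3.58 W

Unpolarized light through the first polarizer → I₁ = ½ I₀, now polarized at 35°.
I₂ = I₁ cos²(54° − 35°) = 0.5 I₀ · cos²(19°) = 0.447 I₀.
I₃ = I₂ cos²(-5° − 54°) = 0.447 I₀ · cos²(59°) = 0.1186 I₀.
I₄ = I₃ cos²(41° + 5°) = 0.1186 I₀ · cos²(46°) = 0.05722 I₀.
So 0.205 W = 0.05722 I₀, giving I₀ = 0.205/0.05722 = 3.583 W.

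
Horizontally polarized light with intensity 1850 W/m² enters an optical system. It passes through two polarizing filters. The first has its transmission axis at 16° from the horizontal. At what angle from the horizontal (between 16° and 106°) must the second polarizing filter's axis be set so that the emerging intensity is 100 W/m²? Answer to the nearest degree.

θ ≈ 92°

By Malus's law, I₁ = I₀ cos²(16° − 0°) = I₀ cos²(16°) = 0.924 I₀.
Target fraction: 100 / 1850 W/m² = 0.05405 of I₀.
Need I₂/I₀ = 0.05405, so cos²(θ − 16°) = 0.05405 / 0.924 = 0.0585.
θ − 16° = arccos(√0.0585) = 76.0°, giving θ ≈ 16 + 76.0 = 92.0°.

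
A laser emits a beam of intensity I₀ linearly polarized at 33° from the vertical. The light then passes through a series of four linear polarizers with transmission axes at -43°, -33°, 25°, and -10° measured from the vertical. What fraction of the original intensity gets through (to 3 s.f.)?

I₁ = I₀ cos²(-43° − 33°) = I₀ cos²(76°) = 0.05853 I₀.
I₂ = I₁ cos²(-33° + 43°) = 0.05853 I₀ · cos²(10°) = 0.05676 I₀.
I₃ = I₂ cos²(25° + 33°) = 0.05676 I₀ · cos²(58°) = 0.01594 I₀.
I₄ = I₃ cos²(-10° − 25°) = 0.01594 I₀ · cos²(35°) = 0.0107 I₀.
Transmitted fraction = 0.0107.

≈ 0.0107 I₀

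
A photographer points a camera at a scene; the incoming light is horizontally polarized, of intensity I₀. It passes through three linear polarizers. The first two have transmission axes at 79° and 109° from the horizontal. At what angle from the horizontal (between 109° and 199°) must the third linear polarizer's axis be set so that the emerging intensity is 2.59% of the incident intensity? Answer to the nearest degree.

θ ≈ 122°

I₁ = I₀ cos²(79° − 0°) = I₀ cos²(79°) = 0.03641 I₀.
I₂ = I₁ cos²(109° − 79°) = 0.03641 I₀ · cos²(30°) = 0.02731 I₀.
Need I₃/I₀ = 0.0259, so cos²(θ − 109°) = 0.0259 / 0.02731 = 0.9485.
θ − 109° = arccos(√0.9485) = 13.1°, giving θ ≈ 109 + 13.1 = 122.1°.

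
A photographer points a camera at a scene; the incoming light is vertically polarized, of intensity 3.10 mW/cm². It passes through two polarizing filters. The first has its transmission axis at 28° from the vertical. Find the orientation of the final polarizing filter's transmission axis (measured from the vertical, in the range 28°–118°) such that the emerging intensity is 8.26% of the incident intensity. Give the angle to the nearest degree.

θ ≈ 99°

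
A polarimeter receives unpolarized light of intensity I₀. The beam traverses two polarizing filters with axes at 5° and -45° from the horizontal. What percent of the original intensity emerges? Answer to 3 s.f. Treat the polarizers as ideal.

Unpolarized light through the first polarizer → I₁ = ½ I₀, now polarized at 5°.
I₂ = I₁ cos²(-45° − 5°) = 0.5 I₀ · cos²(50°) = 0.2066 I₀.
That is 20.66% of the incident intensity.

≈ 20.7%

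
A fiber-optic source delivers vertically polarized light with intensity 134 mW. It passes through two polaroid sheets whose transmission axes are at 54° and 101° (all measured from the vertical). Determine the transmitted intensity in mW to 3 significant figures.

I ≈ 21.5 mW

I₁ = 134 mW · cos²(54°) = 46.3 mW.
I₂ = I₁ · cos²(47°) = 46.3 · 0.4651 = 21.53 mW.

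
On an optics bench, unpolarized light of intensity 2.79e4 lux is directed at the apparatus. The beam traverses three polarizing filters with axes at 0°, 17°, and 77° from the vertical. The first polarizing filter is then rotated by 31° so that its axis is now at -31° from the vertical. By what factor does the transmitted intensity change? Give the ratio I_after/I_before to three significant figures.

I_new/I_old ≈ 0.490

Before rotation:
Unpolarized light through the first polarizer → I₁ = ½ I₀, now polarized at 0°.
I₂ = I₁ cos²(17° − 0°) = 0.5 I₀ · cos²(17°) = 0.4573 I₀.
I₃ = I₂ cos²(77° − 17°) = 0.4573 I₀ · cos²(60°) = 0.1143 I₀.
After rotation:
Unpolarized light through the first polarizer → I₁ = ½ I₀, now polarized at -31°.
I₂ = I₁ cos²(17° + 31°) = 0.5 I₀ · cos²(48°) = 0.2239 I₀.
I₃ = I₂ cos²(77° − 17°) = 0.2239 I₀ · cos²(60°) = 0.05597 I₀.
Ratio = 0.05597 / 0.1143 = 0.4896.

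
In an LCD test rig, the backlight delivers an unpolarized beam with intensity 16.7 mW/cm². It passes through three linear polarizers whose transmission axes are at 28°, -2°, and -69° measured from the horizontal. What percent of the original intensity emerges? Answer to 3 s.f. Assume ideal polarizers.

≈ 5.73%

Unpolarized light through the first polarizer → I₁ = 16.7 mW/cm²/2 = 8.35 mW/cm², polarized at 28°.
I₂ = I₁ · cos²(30°) = 8.35 · 0.75 = 6.263 mW/cm².
I₃ = I₂ · cos²(67°) = 6.263 · 0.1527 = 0.9561 mW/cm².
That is 5.725% of the incident intensity.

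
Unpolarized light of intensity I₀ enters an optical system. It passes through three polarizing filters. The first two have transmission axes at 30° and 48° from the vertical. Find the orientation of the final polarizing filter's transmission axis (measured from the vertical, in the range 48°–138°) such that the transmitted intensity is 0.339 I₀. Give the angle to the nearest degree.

θ ≈ 78°

Unpolarized light through the first polarizer → I₁ = ½ I₀, now polarized at 30°.
I₂ = I₁ cos²(48° − 30°) = 0.5 I₀ · cos²(18°) = 0.4523 I₀.
Need I₃/I₀ = 0.339, so cos²(θ − 48°) = 0.339 / 0.4523 = 0.7496.
θ − 48° = arccos(√0.7496) = 30.0°, giving θ ≈ 48 + 30.0 = 78.0°.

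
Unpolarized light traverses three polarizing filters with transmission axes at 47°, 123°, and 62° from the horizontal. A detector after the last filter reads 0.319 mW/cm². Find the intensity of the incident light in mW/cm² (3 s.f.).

I₀ ≈ 46.4 mW/cm²

Unpolarized light through the first polarizer → I₁ = ½ I₀, now polarized at 47°.
I₂ = I₁ cos²(123° − 47°) = 0.5 I₀ · cos²(76°) = 0.02926 I₀.
I₃ = I₂ cos²(62° − 123°) = 0.02926 I₀ · cos²(61°) = 0.006878 I₀.
So 0.319 mW/cm² = 0.006878 I₀, giving I₀ = 0.319/0.006878 = 46.38 mW/cm².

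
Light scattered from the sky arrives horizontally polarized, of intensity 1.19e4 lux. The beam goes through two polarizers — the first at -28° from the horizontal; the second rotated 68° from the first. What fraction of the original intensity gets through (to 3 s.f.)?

I/I₀ ≈ 0.109

I₁ = 1.19e4 lux · cos²(28°) = 9277 lux.
I₂ = I₁ · cos²(68°) = 9277 · 0.1403 = 1302 lux.
Transmitted fraction = 0.1094.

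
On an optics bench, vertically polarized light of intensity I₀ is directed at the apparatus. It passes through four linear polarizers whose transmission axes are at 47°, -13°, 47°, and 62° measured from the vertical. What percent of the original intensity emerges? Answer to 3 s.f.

I₁ = I₀ cos²(47° − 0°) = I₀ cos²(47°) = 0.4651 I₀.
I₂ = I₁ cos²(-13° − 47°) = 0.4651 I₀ · cos²(60°) = 0.1163 I₀.
I₃ = I₂ cos²(47° + 13°) = 0.1163 I₀ · cos²(60°) = 0.02907 I₀.
I₄ = I₃ cos²(62° − 47°) = 0.02907 I₀ · cos²(15°) = 0.02712 I₀.
That is 2.712% of the incident intensity.

≈ 2.71%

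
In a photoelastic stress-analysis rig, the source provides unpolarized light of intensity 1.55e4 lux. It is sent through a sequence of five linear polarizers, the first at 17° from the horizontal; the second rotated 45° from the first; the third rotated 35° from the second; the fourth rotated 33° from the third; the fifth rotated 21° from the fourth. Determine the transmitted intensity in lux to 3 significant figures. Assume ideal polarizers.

I ≈ 1590 lux

Unpolarized light through the first polarizer → I₁ = 1.55e4 lux/2 = 7750 lux, polarized at 17°.
I₂ = I₁ · cos²(45°) = 7750 · 0.5 = 3875 lux.
I₃ = I₂ · cos²(35°) = 3875 · 0.671 = 2600 lux.
I₄ = I₃ · cos²(33°) = 2600 · 0.7034 = 1829 lux.
I₅ = I₄ · cos²(21°) = 1829 · 0.8716 = 1594 lux.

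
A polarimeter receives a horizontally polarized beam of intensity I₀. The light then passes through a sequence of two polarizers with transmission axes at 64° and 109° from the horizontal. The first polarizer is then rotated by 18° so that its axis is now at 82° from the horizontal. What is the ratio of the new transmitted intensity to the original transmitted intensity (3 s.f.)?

I_new/I_old ≈ 0.160

Before rotation:
By Malus's law, I₁ = I₀ cos²(64° − 0°) = I₀ cos²(64°) = 0.1922 I₀.
I₂ = I₁ cos²(109° − 64°) = 0.1922 I₀ · cos²(45°) = 0.09608 I₀.
After rotation:
I₁ = I₀ cos²(82° − 0°) = I₀ cos²(82°) = 0.01937 I₀.
I₂ = I₁ cos²(109° − 82°) = 0.01937 I₀ · cos²(27°) = 0.01538 I₀.
Ratio = 0.01538 / 0.09608 = 0.16.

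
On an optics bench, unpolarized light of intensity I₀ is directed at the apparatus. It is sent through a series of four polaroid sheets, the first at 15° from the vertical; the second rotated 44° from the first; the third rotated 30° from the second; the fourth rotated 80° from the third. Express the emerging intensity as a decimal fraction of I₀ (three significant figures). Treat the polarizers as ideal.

Unpolarized light through the first polarizer → I₁ = ½ I₀, now polarized at 15°.
I₂ = I₁ cos²(44°) = 0.5 · 0.5174 I₀ = 0.2587 I₀.
I₃ = I₂ cos²(30°) = 0.2587 · 0.75 I₀ = 0.194 I₀.
I₄ = I₃ cos²(80°) = 0.194 · 0.03015 I₀ = 0.005851 I₀.
Transmitted fraction = 0.005851.

≈ 0.00585 I₀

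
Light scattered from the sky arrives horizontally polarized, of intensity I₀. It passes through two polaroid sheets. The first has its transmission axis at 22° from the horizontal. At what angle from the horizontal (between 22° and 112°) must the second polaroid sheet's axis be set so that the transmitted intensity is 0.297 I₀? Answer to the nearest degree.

I₁ = I₀ cos²(22° − 0°) = I₀ cos²(22°) = 0.8597 I₀.
Need I₂/I₀ = 0.297, so cos²(θ − 22°) = 0.297 / 0.8597 = 0.3455.
θ − 22° = arccos(√0.3455) = 54.0°, giving θ ≈ 22 + 54.0 = 76.0°.

θ ≈ 76°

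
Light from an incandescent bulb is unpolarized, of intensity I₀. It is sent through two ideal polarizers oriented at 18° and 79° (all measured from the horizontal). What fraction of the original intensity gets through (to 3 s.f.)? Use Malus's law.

≈ 0.118 I₀

Unpolarized light through the first polarizer → I₁ = ½ I₀, now polarized at 18°.
I₂ = I₁ cos²(79° − 18°) = 0.5 I₀ · cos²(61°) = 0.1175 I₀.
Transmitted fraction = 0.1175.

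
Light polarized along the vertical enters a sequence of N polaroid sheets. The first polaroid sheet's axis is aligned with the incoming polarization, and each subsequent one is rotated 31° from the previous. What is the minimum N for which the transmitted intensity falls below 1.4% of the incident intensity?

N = 15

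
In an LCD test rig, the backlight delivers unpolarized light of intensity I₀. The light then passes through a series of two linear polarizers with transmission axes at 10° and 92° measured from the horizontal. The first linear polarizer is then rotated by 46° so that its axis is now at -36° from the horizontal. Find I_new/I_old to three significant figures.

Before rotation:
Unpolarized light through the first polarizer → I₁ = ½ I₀, now polarized at 10°.
I₂ = I₁ cos²(92° − 10°) = 0.5 I₀ · cos²(82°) = 0.009685 I₀.
After rotation:
Unpolarized light through the first polarizer → I₁ = ½ I₀, now polarized at -36°.
Angle between axes 1 and 2: 52°. I₂ = 0.5 I₀ · cos²(52°) = 0.1895 I₀.
Ratio = 0.1895 / 0.009685 = 19.57.

I_new/I_old ≈ 19.6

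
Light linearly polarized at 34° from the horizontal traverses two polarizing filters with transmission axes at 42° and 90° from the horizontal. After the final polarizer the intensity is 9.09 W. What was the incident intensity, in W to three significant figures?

I₀ ≈ 20.7 W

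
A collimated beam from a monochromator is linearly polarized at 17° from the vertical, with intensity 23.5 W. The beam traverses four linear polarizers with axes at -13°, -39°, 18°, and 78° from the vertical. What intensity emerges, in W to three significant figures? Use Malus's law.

By Malus's law, I₁ = 23.5 W · cos²(30°) = 17.63 W.
I₂ = I₁ · cos²(26°) = 17.63 · 0.8078 = 14.24 W.
I₃ = I₂ · cos²(57°) = 14.24 · 0.2966 = 4.223 W.
I₄ = I₃ · cos²(60°) = 4.223 · 0.25 = 1.056 W.

I ≈ 1.06 W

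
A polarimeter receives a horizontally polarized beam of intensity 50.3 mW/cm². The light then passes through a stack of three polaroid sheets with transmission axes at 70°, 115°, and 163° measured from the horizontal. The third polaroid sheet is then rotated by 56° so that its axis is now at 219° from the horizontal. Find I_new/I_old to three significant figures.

I_new/I_old ≈ 0.131

Before rotation:
I₁ = I₀ cos²(70° − 0°) = I₀ cos²(70°) = 0.117 I₀.
I₂ = I₁ cos²(115° − 70°) = 0.117 I₀ · cos²(45°) = 0.05849 I₀.
I₃ = I₂ cos²(163° − 115°) = 0.05849 I₀ · cos²(48°) = 0.02619 I₀.
After rotation:
I₁ = I₀ cos²(70° − 0°) = I₀ cos²(70°) = 0.117 I₀.
I₂ = I₁ cos²(115° − 70°) = 0.117 I₀ · cos²(45°) = 0.05849 I₀.
Angle between axes 2 and 3: 76°. I₃ = 0.05849 I₀ · cos²(76°) = 0.003423 I₀.
Ratio = 0.003423 / 0.02619 = 0.1307.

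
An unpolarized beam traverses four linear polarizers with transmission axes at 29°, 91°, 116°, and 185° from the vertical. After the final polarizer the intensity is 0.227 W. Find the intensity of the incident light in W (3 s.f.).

I₀ ≈ 19.5 W

Unpolarized light through the first polarizer → I₁ = ½ I₀, now polarized at 29°.
I₂ = I₁ cos²(91° − 29°) = 0.5 I₀ · cos²(62°) = 0.1102 I₀.
I₃ = I₂ cos²(116° − 91°) = 0.1102 I₀ · cos²(25°) = 0.09052 I₀.
I₄ = I₃ cos²(185° − 116°) = 0.09052 I₀ · cos²(69°) = 0.01163 I₀.
So 0.227 W = 0.01163 I₀, giving I₀ = 0.227/0.01163 = 19.53 W.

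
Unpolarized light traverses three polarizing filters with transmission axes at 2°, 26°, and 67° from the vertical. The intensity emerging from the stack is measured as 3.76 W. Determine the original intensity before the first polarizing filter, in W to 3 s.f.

I₀ ≈ 15.8 W

Unpolarized light through the first polarizer → I₁ = ½ I₀, now polarized at 2°.
I₂ = I₁ cos²(26° − 2°) = 0.5 I₀ · cos²(24°) = 0.4173 I₀.
I₃ = I₂ cos²(67° − 26°) = 0.4173 I₀ · cos²(41°) = 0.2377 I₀.
So 3.76 W = 0.2377 I₀, giving I₀ = 3.76/0.2377 = 15.82 W.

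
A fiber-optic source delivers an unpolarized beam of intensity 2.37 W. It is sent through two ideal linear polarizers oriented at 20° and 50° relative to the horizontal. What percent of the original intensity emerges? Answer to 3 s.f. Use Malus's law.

Unpolarized light through the first polarizer → I₁ = 2.37 W/2 = 1.185 W, polarized at 20°.
I₂ = I₁ · cos²(30°) = 1.185 · 0.75 = 0.8888 W.
That is 37.5% of the incident intensity.

≈ 37.5%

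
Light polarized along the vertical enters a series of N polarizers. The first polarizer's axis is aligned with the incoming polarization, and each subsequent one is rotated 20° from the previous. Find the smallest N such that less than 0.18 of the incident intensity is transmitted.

N = 15

First polarizer is aligned with the polarization: full transmission.
Each further stage multiplies by cos²(20°) = 0.883.
After N polarizers: T = 0.883^(N−1). Require T < 0.18 ⇒ N−1 > ln(0.18)/ln(0.883) = 13.78, so N−1 ≥ 14 and N = 15.
Check: N=15 gives T = 0.1752 < 0.18; N=14 gives T = 0.1984.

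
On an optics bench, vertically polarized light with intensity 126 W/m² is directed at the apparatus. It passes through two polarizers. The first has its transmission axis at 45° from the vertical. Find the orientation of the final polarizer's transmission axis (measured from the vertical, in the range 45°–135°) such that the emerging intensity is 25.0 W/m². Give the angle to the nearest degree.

θ ≈ 96°

I₁ = I₀ cos²(45° − 0°) = I₀ cos²(45°) = 0.5 I₀.
Target fraction: 25.0 / 126 W/m² = 0.1984 of I₀.
Need I₂/I₀ = 0.1984, so cos²(θ − 45°) = 0.1984 / 0.5 = 0.3968.
θ − 45° = arccos(√0.3968) = 51.0°, giving θ ≈ 45 + 51.0 = 96.0°.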